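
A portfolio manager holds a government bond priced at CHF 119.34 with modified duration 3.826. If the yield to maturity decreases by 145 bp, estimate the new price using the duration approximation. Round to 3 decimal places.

Duration approximation: ΔP/P ≈ -D_mod · Δy = -3.826 × (-0.0145) = +0.055477.
New price ≈ 119.34 × (1 + 0.055477) = 125.96062518.

CHF 125.961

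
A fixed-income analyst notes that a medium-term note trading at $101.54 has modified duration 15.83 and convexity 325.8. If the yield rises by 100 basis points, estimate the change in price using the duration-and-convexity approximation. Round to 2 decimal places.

-$14.42

Duration effect: -D_mod·Δy = -15.83 × (+0.01) = -0.158300
Convexity effect: ½·C·(Δy)² = 0.5 × 325.8 × (0.01)² = +0.0162900
ΔP/P ≈ -0.158300 + 0.0162900 = -0.142010
ΔP ≈ 101.54 × (-0.142010) = -14.4196954.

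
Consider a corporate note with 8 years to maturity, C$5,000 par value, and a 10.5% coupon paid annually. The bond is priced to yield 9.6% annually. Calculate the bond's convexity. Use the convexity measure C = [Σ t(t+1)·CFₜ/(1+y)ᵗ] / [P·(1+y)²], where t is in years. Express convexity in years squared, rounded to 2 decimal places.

38.88

With y = 0.096:
  t   CF        PV=CF/(1+0.096)^t    t·PV        t(t+1)·PV
  1       525.00       479.0146       479.0146         958.0292
  2       525.00       437.0571       874.1142       2,622.3427
  3       525.00       398.7747     1,196.3242       4,785.2969
  4       525.00       363.8456     1,455.3823       7,276.9113
  5       525.00       331.9759     1,659.8794       9,959.2764
  6       525.00       302.8977     1,817.3862      12,721.7035
  7       525.00       276.3665     1,934.5656      15,476.5249
  8     5,525.00     2,653.6757    21,229.4057     191,064.6511
  Σ                  5,243.6078    30,646.0722     244,864.7360
P = 5,243.6078.
Convexity = Σ t(t+1)·PV / [P·(1+y)²] = 244,864.7360 / (5,243.6078 × 1.201216) = 38.87541.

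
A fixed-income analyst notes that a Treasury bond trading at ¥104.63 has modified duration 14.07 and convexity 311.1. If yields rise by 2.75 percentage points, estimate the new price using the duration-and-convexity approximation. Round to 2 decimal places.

¥76.45

Duration effect: -D_mod·Δy = -14.07 × (+0.0275) = -0.386925
Convexity effect: ½·C·(Δy)² = 0.5 × 311.1 × (0.0275)² = +0.1176346875
ΔP/P ≈ -0.386925 + 0.1176346875 = -0.2692903125
New price ≈ 104.63 × (1 - 0.2692903125) = 76.454154603125.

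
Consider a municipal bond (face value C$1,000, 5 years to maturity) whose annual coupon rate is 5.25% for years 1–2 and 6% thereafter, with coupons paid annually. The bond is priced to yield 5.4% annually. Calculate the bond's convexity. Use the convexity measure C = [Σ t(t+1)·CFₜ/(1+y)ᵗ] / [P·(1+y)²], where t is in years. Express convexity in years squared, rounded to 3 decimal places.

23.502

With y = 0.054:
  t   CF        PV=CF/(1+0.054)^t    t·PV        t(t+1)·PV
  1        52.50        49.8102        49.8102          99.6205
  2        52.50        47.2583        94.5166         283.5498
  3        60.00        51.2424       153.7272         614.9087
  4        60.00        48.6171       194.4683         972.3415
  5     1,060.00       814.8972     4,074.4859      24,446.9152
  Σ                  1,011.8252     4,567.0082      26,417.3357
P = 1,011.8252.
Convexity = Σ t(t+1)·PV / [P·(1+y)²] = 26,417.3357 / (1,011.8252 × 1.110916) = 23.50186.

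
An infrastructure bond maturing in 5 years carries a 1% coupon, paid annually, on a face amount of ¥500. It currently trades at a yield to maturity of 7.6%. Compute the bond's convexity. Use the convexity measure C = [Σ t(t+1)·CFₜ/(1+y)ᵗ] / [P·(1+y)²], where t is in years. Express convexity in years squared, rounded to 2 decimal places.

With y = 0.076:
  t   CF        PV=CF/(1+0.076)^t    t·PV        t(t+1)·PV
  1         5.00         4.6468         4.6468           9.2937
  2         5.00         4.3186         8.6372          25.9117
  3         5.00         4.0136        12.0408          48.1631
  4         5.00         3.7301        14.9204          74.6021
  5       505.00       350.1306     1,750.6528      10,503.9169
  Σ                    366.8397     1,790.8981      10,661.8875
P = 366.8397.
Convexity = Σ t(t+1)·PV / [P·(1+y)²] = 10,661.8875 / (366.8397 × 1.157776) = 25.10344.

25.10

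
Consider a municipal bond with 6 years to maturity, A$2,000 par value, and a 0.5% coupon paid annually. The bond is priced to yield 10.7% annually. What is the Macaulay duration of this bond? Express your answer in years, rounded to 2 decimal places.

5.89 years

Periodic yield y = 0.107. Discount each cash flow and weight by its year:
  t   CF        PV=CF/(1+0.107)^t    t·PV
  1        10.00         9.0334         9.0334
  2        10.00         8.1603        16.3205
  3        10.00         7.3715        22.1146
  4        10.00         6.6590        26.6360
  5        10.00         6.0154        30.0768
  6     2,010.00     1,092.2205     6,553.3231
  Σ                  1,129.4601     6,657.5045
Price P = Σ PV = 1,129.4601.
Macaulay duration = Σ(t·PV) / P = 6,657.5045 / 1,129.4601 = 5.89441 years.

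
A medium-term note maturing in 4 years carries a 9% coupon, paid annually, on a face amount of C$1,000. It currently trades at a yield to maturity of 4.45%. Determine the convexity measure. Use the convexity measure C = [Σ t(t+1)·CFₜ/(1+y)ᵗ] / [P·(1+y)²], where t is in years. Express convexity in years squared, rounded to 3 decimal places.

15.702

With y = 0.0445:
  t   CF        PV=CF/(1+0.0445)^t    t·PV        t(t+1)·PV
  1        90.00        86.1656        86.1656         172.3313
  2        90.00        82.4946       164.9892         494.9677
  3        90.00        78.9800       236.9400         947.7601
  4     1,090.00       915.7833     3,663.1332      18,315.6660
  Σ                  1,163.4236     4,151.2281      19,930.7251
P = 1,163.4236.
Convexity = Σ t(t+1)·PV / [P·(1+y)²] = 19,930.7251 / (1,163.4236 × 1.090980) = 15.70248.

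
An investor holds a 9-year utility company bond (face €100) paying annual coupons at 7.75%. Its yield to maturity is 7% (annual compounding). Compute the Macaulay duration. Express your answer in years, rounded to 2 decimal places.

6.86 years

Periodic yield y = 0.07. Discount each cash flow and weight by its year:
  t   CF        PV=CF/(1+0.07)^t    t·PV
  1         7.75         7.2430         7.2430
  2         7.75         6.7692        13.5383
  3         7.75         6.3263        18.9789
  4         7.75         5.9124        23.6498
  5         7.75         5.5256        27.6282
  6         7.75         5.1642        30.9849
  7         7.75         4.8263        33.7842
  8         7.75         4.5106        36.0846
  9       107.75        58.6089       527.4797
  Σ                    104.8864       719.3716
Price P = Σ PV = 104.8864.
Macaulay duration = Σ(t·PV) / P = 719.3716 / 104.8864 = 6.85858 years.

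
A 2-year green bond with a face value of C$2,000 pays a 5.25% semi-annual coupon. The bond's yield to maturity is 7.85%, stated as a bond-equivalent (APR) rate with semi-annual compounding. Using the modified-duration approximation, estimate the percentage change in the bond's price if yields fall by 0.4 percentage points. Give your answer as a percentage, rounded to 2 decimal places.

Periodic yield y = 0.03925. Modified duration first:
  t   CF        PV=CF/(1+0.03925)^t    t·PV
  1        52.50        50.5172        50.5172
  2        52.50        48.6093        97.2186
  3        52.50        46.7734       140.3203
  4     2,052.50     1,759.5558     7,038.2230
  Σ                  1,905.4557     7,326.2791
P = 1,905.4557; D_Mac = 3.84490 half-year periods = 1.92245 yrs; D_mod = 1.92245/(1+0.03925) = 1.84984 yrs.
ΔP/P ≈ -D_mod · Δy = -1.84984 × (-0.004) = +0.007399 = +0.7399%.

+0.74%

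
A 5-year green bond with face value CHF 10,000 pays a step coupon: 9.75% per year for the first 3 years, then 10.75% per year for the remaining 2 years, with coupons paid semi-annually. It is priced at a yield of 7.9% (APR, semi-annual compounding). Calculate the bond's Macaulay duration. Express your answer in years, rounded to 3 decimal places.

Periodic yield y = 0.0395. Discount each cash flow and weight by its period:
  t   CF        PV=CF/(1+0.0395)^t    t·PV
  1       487.50       468.9755       468.9755
  2       487.50       451.1549       902.3097
  3       487.50       434.0114     1,302.0342
  4       487.50       417.5194     1,670.0775
  5       487.50       401.6541     2,008.2703
  6       487.50       386.3916     2,318.3495
  7       537.50       409.8331     2,868.8316
  8       537.50       394.2598     3,154.0786
  9       537.50       379.2783     3,413.5049
  10   10,537.50     7,153.0729    71,530.7290
  Σ                 10,896.1509    89,637.1607
Price P = Σ PV = 10,896.1509.
Macaulay duration = Σ(t·PV) / P = 89,637.1607 / 10,896.1509 = 8.22650 half-year periods.
In years: 8.22650 / 2 = 4.11325 years.

4.113 years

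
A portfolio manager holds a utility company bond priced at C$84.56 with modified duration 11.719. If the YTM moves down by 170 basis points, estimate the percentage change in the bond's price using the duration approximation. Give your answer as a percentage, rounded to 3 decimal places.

Duration approximation: ΔP/P ≈ -D_mod · Δy = -11.719 × (-0.017) = +0.199223.
As a percentage: +19.9223%.

+19.922%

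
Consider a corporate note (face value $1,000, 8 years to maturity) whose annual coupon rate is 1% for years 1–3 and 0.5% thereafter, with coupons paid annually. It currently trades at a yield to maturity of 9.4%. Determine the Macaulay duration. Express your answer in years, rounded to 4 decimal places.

Periodic yield y = 0.094. Discount each cash flow and weight by its year:
  t   CF        PV=CF/(1+0.094)^t    t·PV
  1        10.00         9.1408         9.1408
  2        10.00         8.3554        16.7107
  3        10.00         7.6374        22.9123
  4         5.00         3.4906        13.9624
  5         5.00         3.1907        15.9534
  6         5.00         2.9165        17.4992
  7         5.00         2.6659        18.6615
  8     1,005.00       489.8098     3,918.4785
  Σ                    527.2071     4,033.3189
Price P = Σ PV = 527.2071.
Macaulay duration = Σ(t·PV) / P = 4,033.3189 / 527.2071 = 7.65035 years.

7.6503 years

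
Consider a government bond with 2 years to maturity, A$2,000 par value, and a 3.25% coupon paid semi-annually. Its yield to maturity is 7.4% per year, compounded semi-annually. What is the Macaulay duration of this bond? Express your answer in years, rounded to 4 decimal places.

1.9503 years

Periodic yield y = 0.037. Discount each cash flow and weight by its period:
  t   CF        PV=CF/(1+0.037)^t    t·PV
  1        32.50        31.3404        31.3404
  2        32.50        30.2222        60.4444
  3        32.50        29.1439        87.4316
  4     2,032.50     1,757.5817     7,030.3269
  Σ                  1,848.2882     7,209.5433
Price P = Σ PV = 1,848.2882.
Macaulay duration = Σ(t·PV) / P = 7,209.5433 / 1,848.2882 = 3.90066 half-year periods.
In years: 3.90066 / 2 = 1.95033 years.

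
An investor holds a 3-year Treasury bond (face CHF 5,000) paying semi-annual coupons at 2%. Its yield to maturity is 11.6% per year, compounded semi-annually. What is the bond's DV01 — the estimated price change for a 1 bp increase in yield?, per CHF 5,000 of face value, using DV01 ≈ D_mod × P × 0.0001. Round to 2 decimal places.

CHF 1.05

Periodic yield y = 0.058.
  t   CF        PV=CF/(1+0.058)^t    t·PV
  1        50.00        47.2590        47.2590
  2        50.00        44.6682        89.3364
  3        50.00        42.2195       126.6585
  4        50.00        39.9050       159.6200
  5        50.00        37.7174       188.5870
  6     5,050.00     3,600.6207    21,603.7241
  Σ                  3,812.3898    22,215.1850
P = 3,812.3898; D_Mac = 5.82710 half-year periods = 2.91355 yrs; D_mod = 2.75383 yrs.
DV01 ≈ 2.75383 × 3,812.3898 × 0.0001 = 1.049867.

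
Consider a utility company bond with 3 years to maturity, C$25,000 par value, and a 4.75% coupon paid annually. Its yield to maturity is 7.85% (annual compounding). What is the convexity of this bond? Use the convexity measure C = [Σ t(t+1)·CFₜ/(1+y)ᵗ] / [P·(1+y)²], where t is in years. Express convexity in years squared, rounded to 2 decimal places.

9.68

With y = 0.0785:
  t   CF        PV=CF/(1+0.0785)^t    t·PV        t(t+1)·PV
  1     1,187.50     1,101.0663     1,101.0663       2,202.1326
  2     1,187.50     1,020.9238     2,041.8476       6,125.5427
  3    26,187.50    20,875.3417    62,626.0250     250,504.0998
  Σ                 22,997.3317    65,768.9388     258,831.7751
P = 22,997.3317.
Convexity = Σ t(t+1)·PV / [P·(1+y)²] = 258,831.7751 / (22,997.3317 × 1.163162) = 9.67609.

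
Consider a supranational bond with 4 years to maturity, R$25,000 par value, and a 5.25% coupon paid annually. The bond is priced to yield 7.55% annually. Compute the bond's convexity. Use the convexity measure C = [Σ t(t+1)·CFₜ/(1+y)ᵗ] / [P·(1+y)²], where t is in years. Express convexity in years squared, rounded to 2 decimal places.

With y = 0.0755:
  t   CF        PV=CF/(1+0.0755)^t    t·PV        t(t+1)·PV
  1     1,312.50     1,220.3626     1,220.3626       2,440.7252
  2     1,312.50     1,134.6933     2,269.3866       6,808.1597
  3     1,312.50     1,055.0379     3,165.1138      12,660.4550
  4    26,312.50    19,666.2001    78,664.8005     393,324.0025
  Σ                 23,076.2939    85,319.6634     415,233.3424
P = 23,076.2939.
Convexity = Σ t(t+1)·PV / [P·(1+y)²] = 415,233.3424 / (23,076.2939 × 1.156700) = 15.55626.

15.56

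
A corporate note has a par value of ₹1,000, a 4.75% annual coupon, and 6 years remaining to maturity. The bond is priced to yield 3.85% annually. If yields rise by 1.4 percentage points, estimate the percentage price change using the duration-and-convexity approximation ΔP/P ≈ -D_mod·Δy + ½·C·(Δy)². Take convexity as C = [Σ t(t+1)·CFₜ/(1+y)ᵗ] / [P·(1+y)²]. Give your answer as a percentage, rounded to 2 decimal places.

With y = 0.0385:
  t   CF        PV=CF/(1+0.0385)^t    t·PV        t(t+1)·PV
  1        47.50        45.7390        45.7390          91.4781
  2        47.50        44.0434        88.0868         264.2603
  3        47.50        42.4106       127.2317         508.9268
  4        47.50        40.8383       163.3532         816.7659
  5        47.50        39.3243       196.6215       1,179.7293
  6     1,047.50       835.0549     5,010.3294      35,072.3056
  Σ                  1,047.4105     5,631.3616      37,933.4660
P = 1,047.4105; D_Mac = 5.37646 yrs; D_mod = 5.17714 yrs; C = 33.58092.
Duration effect: -5.17714 × (+0.014) = -0.072480
Convexity effect: 0.5 × 33.58092 × (0.014)² = +0.0032909
ΔP/P ≈ -0.072480 + 0.0032909 = -0.069189 = -6.9189%.

-6.92%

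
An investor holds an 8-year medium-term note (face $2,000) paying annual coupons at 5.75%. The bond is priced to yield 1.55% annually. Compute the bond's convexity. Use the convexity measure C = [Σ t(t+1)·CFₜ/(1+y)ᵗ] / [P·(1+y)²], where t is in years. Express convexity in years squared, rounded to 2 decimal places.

With y = 0.0155:
  t   CF        PV=CF/(1+0.0155)^t    t·PV        t(t+1)·PV
  1       115.00       113.2447       113.2447         226.4894
  2       115.00       111.5162       223.0324         669.0972
  3       115.00       109.8141       329.4423       1,317.7690
  4       115.00       108.1379       432.5518       2,162.7590
  5       115.00       106.4874       532.4370       3,194.6218
  6       115.00       104.8620       629.1722       4,404.2054
  7       115.00       103.2615       722.8304       5,782.6429
  8     2,115.00     1,870.1264    14,961.0108     134,649.0973
  Σ                  2,627.4502    17,943.7215     152,406.6821
P = 2,627.4502.
Convexity = Σ t(t+1)·PV / [P·(1+y)²] = 152,406.6821 / (2,627.4502 × 1.031240) = 56.24833.

56.25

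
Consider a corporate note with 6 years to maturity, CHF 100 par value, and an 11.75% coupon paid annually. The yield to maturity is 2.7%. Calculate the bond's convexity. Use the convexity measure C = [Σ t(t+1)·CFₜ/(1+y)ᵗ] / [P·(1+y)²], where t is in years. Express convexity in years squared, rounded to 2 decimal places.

With y = 0.027:
  t   CF        PV=CF/(1+0.027)^t    t·PV        t(t+1)·PV
  1        11.75        11.4411        11.4411          22.8822
  2        11.75        11.1403        22.2806          66.8418
  3        11.75        10.8474        32.5423         130.1691
  4        11.75        10.5622        42.2490         211.2448
  5        11.75        10.2846        51.4228         308.5368
  6       111.75        95.2412       571.4472       4,000.1305
  Σ                    149.5168       731.3829       4,739.8051
P = 149.5168.
Convexity = Σ t(t+1)·PV / [P·(1+y)²] = 4,739.8051 / (149.5168 × 1.054729) = 30.05589.

30.06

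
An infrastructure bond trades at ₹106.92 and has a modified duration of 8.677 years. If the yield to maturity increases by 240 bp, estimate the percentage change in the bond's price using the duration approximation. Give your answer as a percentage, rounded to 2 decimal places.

-20.82%

Duration approximation: ΔP/P ≈ -D_mod · Δy = -8.677 × (+0.024) = -0.208248.
As a percentage: -20.8248%.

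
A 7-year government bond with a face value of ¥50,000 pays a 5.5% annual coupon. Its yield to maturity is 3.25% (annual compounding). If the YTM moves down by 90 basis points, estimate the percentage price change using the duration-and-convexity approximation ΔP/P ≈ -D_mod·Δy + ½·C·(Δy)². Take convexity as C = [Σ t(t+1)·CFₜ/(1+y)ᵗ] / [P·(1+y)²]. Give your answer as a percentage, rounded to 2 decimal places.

+5.46%

With y = 0.0325:
  t   CF        PV=CF/(1+0.0325)^t    t·PV        t(t+1)·PV
  1     2,750.00     2,663.4383     2,663.4383       5,326.8765
  2     2,750.00     2,579.6012     5,159.2024      15,477.6073
  3     2,750.00     2,498.4031     7,495.2093      29,980.8374
  4     2,750.00     2,419.7609     9,679.0435      48,395.2177
  5     2,750.00     2,343.5941    11,717.9704      70,307.8224
  6     2,750.00     2,269.8248    13,618.9486      95,332.6405
  7    52,750.00    42,168.8776   295,182.1432   2,361,457.1457
  Σ                 56,943.4999   345,515.9558   2,626,278.1476
P = 56,943.4999; D_Mac = 6.06770 yrs; D_mod = 5.87671 yrs; C = 43.26298.
Duration effect: -5.87671 × (-0.009) = +0.052890
Convexity effect: 0.5 × 43.26298 × (-0.009)² = +0.0017522
ΔP/P ≈ +0.052890 + 0.0017522 = +0.054642 = +5.4642%.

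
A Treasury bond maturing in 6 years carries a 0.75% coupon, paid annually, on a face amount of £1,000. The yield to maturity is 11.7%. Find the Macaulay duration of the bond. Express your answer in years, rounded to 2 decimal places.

5.84 years

Periodic yield y = 0.117. Discount each cash flow and weight by its year:
  t   CF        PV=CF/(1+0.117)^t    t·PV
  1         7.50         6.7144         6.7144
  2         7.50         6.0111        12.0222
  3         7.50         5.3815        16.1444
  4         7.50         4.8178        19.2712
  5         7.50         4.3132        21.5658
  6     1,007.50       518.7117     3,112.2700
  Σ                    545.9496     3,187.9881
Price P = Σ PV = 545.9496.
Macaulay duration = Σ(t·PV) / P = 3,187.9881 / 545.9496 = 5.83934 years.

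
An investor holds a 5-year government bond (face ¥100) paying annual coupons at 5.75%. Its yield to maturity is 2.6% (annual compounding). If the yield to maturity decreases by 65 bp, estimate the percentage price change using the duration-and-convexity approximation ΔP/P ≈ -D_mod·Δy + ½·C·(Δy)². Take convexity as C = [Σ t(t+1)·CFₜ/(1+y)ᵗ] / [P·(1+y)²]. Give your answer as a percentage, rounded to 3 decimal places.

+2.918%

With y = 0.026:
  t   CF        PV=CF/(1+0.026)^t    t·PV        t(t+1)·PV
  1         5.75         5.6043         5.6043          11.2086
  2         5.75         5.4623        10.9245          32.7736
  3         5.75         5.3238        15.9715          63.8862
  4         5.75         5.1889        20.7557         103.7787
  5       105.75        93.0130       465.0649       2,790.3895
  Σ                    114.5923       518.3210       3,002.0366
P = 114.5923; D_Mac = 4.52317 yrs; D_mod = 4.40855 yrs; C = 24.88661.
Duration effect: -4.40855 × (-0.0065) = +0.028656
Convexity effect: 0.5 × 24.88661 × (-0.0065)² = +0.0005257
ΔP/P ≈ +0.028656 + 0.0005257 = +0.029181 = +2.9181%.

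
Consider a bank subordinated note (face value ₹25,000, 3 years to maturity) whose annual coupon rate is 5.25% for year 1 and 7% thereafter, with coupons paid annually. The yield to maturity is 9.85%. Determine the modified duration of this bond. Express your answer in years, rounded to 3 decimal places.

Periodic yield y = 0.0985. First find Macaulay duration:
  t   CF        PV=CF/(1+0.0985)^t    t·PV
  1     1,312.50     1,194.8111     1,194.8111
  2     1,750.00     1,450.2335     2,900.4670
  3    26,750.00    20,180.1134    60,540.3402
  Σ                 22,825.1580    64,635.6183
P = 22,825.1580; Macaulay duration = 64,635.6183 / 22,825.1580 = 2.83177 years.
Modified duration = D_Mac / (1 + y) = 2.83177 / 1.0985 = 2.57785 years.

2.578 years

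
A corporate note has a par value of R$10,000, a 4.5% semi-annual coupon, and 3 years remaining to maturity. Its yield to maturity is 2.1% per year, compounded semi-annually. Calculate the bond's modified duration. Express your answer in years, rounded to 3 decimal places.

Periodic yield y = 0.0105. First find Macaulay duration:
  t   CF        PV=CF/(1+0.0105)^t    t·PV
  1       225.00       222.6620       222.6620
  2       225.00       220.3484       440.6968
  3       225.00       218.0588       654.1763
  4       225.00       215.7929       863.1718
  5       225.00       213.5507     1,067.7533
  6    10,225.00     9,603.8509    57,623.1055
  Σ                 10,694.2637    60,871.5657
P = 10,694.2637; Macaulay duration = 60,871.5657 / 10,694.2637 = 5.69198 half-year periods = 2.84599 years.
Modified duration = D_Mac / (1 + y) = 2.84599 / 1.0105 = 2.81642 years.

2.816 years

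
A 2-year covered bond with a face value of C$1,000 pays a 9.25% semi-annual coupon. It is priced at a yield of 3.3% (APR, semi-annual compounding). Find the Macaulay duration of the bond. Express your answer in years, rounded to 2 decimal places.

Periodic yield y = 0.0165. Discount each cash flow and weight by its period:
  t   CF        PV=CF/(1+0.0165)^t    t·PV
  1        46.25        45.4993        45.4993
  2        46.25        44.7607        89.5214
  3        46.25        44.0341       132.1024
  4     1,046.25       979.9546     3,919.8182
  Σ                  1,114.2487     4,186.9414
Price P = Σ PV = 1,114.2487.
Macaulay duration = Σ(t·PV) / P = 4,186.9414 / 1,114.2487 = 3.75764 half-year periods.
In years: 3.75764 / 2 = 1.87882 years.

1.88 years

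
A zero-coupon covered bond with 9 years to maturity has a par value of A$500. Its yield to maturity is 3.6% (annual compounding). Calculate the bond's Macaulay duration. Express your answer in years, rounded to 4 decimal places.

9.0000 years

A zero-coupon bond has a single cash flow at maturity, so its Macaulay duration equals its maturity: 9 years.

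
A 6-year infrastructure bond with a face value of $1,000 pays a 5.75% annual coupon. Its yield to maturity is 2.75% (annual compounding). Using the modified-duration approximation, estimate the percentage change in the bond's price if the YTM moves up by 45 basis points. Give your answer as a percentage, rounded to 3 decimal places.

Periodic yield y = 0.0275. Modified duration first:
  t   CF        PV=CF/(1+0.0275)^t    t·PV
  1        57.50        55.9611        55.9611
  2        57.50        54.4633       108.9267
  3        57.50        53.0057       159.0170
  4        57.50        51.5870       206.3481
  5        57.50        50.2064       251.0318
  6     1,057.50       898.6475     5,391.8853
  Σ                  1,163.8710     6,173.1699
P = 1,163.8710; D_Mac = 5.30400 yrs; D_mod = 5.30400/(1+0.0275) = 5.16204 yrs.
ΔP/P ≈ -D_mod · Δy = -5.16204 × (+0.0045) = -0.023229 = -2.3229%.

-2.323%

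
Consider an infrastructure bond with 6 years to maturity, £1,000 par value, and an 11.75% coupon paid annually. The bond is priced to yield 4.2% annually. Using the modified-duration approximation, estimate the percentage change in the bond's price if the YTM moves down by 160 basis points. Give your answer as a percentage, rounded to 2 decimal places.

Periodic yield y = 0.042. Modified duration first:
  t   CF        PV=CF/(1+0.042)^t    t·PV
  1       117.50       112.7639       112.7639
  2       117.50       108.2187       216.4375
  3       117.50       103.8567       311.5702
  4       117.50        99.6706       398.6823
  5       117.50        95.6531       478.2657
  6     1,117.50       873.0542     5,238.3253
  Σ                  1,393.2173     6,756.0450
P = 1,393.2173; D_Mac = 4.84924 yrs; D_mod = 4.84924/(1+0.042) = 4.65378 yrs.
ΔP/P ≈ -D_mod · Δy = -4.65378 × (-0.016) = +0.074460 = +7.4460%.

+7.45%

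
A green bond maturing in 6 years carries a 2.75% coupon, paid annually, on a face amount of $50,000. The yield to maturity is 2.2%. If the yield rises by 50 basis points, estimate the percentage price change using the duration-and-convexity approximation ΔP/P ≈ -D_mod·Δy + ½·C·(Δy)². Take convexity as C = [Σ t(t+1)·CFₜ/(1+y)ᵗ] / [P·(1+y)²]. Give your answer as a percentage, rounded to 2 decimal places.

With y = 0.022:
  t   CF        PV=CF/(1+0.022)^t    t·PV        t(t+1)·PV
  1     1,375.00     1,345.4012     1,345.4012       2,690.8023
  2     1,375.00     1,316.4395     2,632.8790       7,898.6370
  3     1,375.00     1,288.1013     3,864.3038      15,457.2153
  4     1,375.00     1,260.3731     5,041.4923      25,207.4614
  5     1,375.00     1,233.2418     6,166.2088      36,997.2525
  6    51,375.00    45,086.4935   270,518.9608   1,893,632.7259
  Σ                 51,530.0502   289,569.2459   1,981,884.0945
P = 51,530.0502; D_Mac = 5.61942 yrs; D_mod = 5.49846 yrs; C = 36.82272.
Duration effect: -5.49846 × (+0.005) = -0.027492
Convexity effect: 0.5 × 36.82272 × (0.005)² = +0.0004603
ΔP/P ≈ -0.027492 + 0.0004603 = -0.027032 = -2.7032%.

-2.70%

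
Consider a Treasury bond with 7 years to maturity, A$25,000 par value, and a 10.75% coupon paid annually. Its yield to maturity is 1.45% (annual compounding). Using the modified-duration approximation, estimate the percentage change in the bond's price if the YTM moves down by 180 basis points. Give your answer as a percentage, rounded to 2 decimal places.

+10.03%

Periodic yield y = 0.0145. Modified duration first:
  t   CF        PV=CF/(1+0.0145)^t    t·PV
  1     2,687.50     2,649.0882     2,649.0882
  2     2,687.50     2,611.2255     5,222.4509
  3     2,687.50     2,573.9038     7,721.7115
  4     2,687.50     2,537.1157    10,148.4627
  5     2,687.50     2,500.8533    12,504.2665
  6     2,687.50     2,465.1092    14,790.6553
  7    27,687.50    25,033.3738   175,233.6165
  Σ                 40,370.6695   228,270.2516
P = 40,370.6695; D_Mac = 5.65436 yrs; D_mod = 5.65436/(1+0.0145) = 5.57354 yrs.
ΔP/P ≈ -D_mod · Δy = -5.57354 × (-0.018) = +0.100324 = +10.0324%.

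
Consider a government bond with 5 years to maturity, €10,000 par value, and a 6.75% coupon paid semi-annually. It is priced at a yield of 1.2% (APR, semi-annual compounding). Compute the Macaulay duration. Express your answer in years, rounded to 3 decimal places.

Periodic yield y = 0.006. Discount each cash flow and weight by its period:
  t   CF        PV=CF/(1+0.006)^t    t·PV
  1       337.50       335.4871       335.4871
  2       337.50       333.4862       666.9723
  3       337.50       331.4972       994.4915
  4       337.50       329.5201     1,318.0802
  5       337.50       327.5547     1,637.7736
  6       337.50       325.6011     1,953.6067
  7       337.50       323.6592     2,265.6142
  8       337.50       321.7288     2,573.8304
  9       337.50       319.8099     2,878.2894
  10   10,337.50     9,737.2364    97,372.3643
  Σ                 12,685.5807   111,996.5098
Price P = Σ PV = 12,685.5807.
Macaulay duration = Σ(t·PV) / P = 111,996.5098 / 12,685.5807 = 8.82865 half-year periods.
In years: 8.82865 / 2 = 4.41432 years.

4.414 years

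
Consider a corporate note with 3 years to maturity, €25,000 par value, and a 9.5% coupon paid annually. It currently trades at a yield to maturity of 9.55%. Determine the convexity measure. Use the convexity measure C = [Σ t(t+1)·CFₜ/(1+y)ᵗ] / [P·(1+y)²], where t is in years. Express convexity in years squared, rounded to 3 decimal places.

8.879

With y = 0.0955:
  t   CF        PV=CF/(1+0.0955)^t    t·PV        t(t+1)·PV
  1     2,375.00     2,167.9598     2,167.9598       4,335.9197
  2     2,375.00     1,978.9684     3,957.9367      11,873.8101
  3    27,375.00    20,821.7382    62,465.2147     249,860.8587
  Σ                 24,968.6664    68,591.1112     266,070.5885
P = 24,968.6664.
Convexity = Σ t(t+1)·PV / [P·(1+y)²] = 266,070.5885 / (24,968.6664 × 1.200120) = 8.87926.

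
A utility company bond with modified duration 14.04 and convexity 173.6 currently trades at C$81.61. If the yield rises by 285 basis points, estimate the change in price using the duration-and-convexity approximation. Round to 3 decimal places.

-C$26.902

Duration effect: -D_mod·Δy = -14.04 × (+0.0285) = -0.400140
Convexity effect: ½·C·(Δy)² = 0.5 × 173.6 × (0.0285)² = +0.0705033
ΔP/P ≈ -0.400140 + 0.0705033 = -0.3296367
ΔP ≈ 81.61 × (-0.3296367) = -26.901651087.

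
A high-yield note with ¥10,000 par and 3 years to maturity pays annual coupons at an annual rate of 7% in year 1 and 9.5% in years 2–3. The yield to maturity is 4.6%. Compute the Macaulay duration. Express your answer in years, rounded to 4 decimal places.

Periodic yield y = 0.046. Discount each cash flow and weight by its year:
  t   CF        PV=CF/(1+0.046)^t    t·PV
  1       700.00       669.2161       669.2161
  2       950.00       868.2809     1,736.5618
  3    10,950.00     9,567.9537    28,703.8611
  Σ                 11,105.4506    31,109.6389
Price P = Σ PV = 11,105.4506.
Macaulay duration = Σ(t·PV) / P = 31,109.6389 / 11,105.4506 = 2.80129 years.

2.8013 years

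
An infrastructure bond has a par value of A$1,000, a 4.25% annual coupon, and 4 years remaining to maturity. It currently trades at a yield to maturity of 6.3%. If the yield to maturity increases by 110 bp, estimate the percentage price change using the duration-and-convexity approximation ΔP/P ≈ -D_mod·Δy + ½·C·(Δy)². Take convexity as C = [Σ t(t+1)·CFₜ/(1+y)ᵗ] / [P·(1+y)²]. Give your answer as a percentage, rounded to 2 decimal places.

-3.78%

With y = 0.063:
  t   CF        PV=CF/(1+0.063)^t    t·PV        t(t+1)·PV
  1        42.50        39.9812        39.9812          79.9624
  2        42.50        37.6117        75.2233         225.6699
  3        42.50        35.3826       106.1477         424.5906
  4     1,042.50       816.4752     3,265.9009      16,329.5043
  Σ                    929.4506     3,487.2530      17,059.7272
P = 929.4506; D_Mac = 3.75195 yrs; D_mod = 3.52959 yrs; C = 16.24349.
Duration effect: -3.52959 × (+0.011) = -0.038825
Convexity effect: 0.5 × 16.24349 × (0.011)² = +0.0009827
ΔP/P ≈ -0.038825 + 0.0009827 = -0.037843 = -3.7843%.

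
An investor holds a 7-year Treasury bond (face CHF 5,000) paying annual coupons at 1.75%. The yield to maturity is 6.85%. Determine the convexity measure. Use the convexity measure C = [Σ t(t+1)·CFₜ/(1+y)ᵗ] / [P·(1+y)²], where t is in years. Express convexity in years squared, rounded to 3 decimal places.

45.108

With y = 0.0685:
  t   CF        PV=CF/(1+0.0685)^t    t·PV        t(t+1)·PV
  1        87.50        81.8905        81.8905         163.7810
  2        87.50        76.6406       153.2812         459.8437
  3        87.50        71.7273       215.1819         860.7276
  4        87.50        67.1290       268.5159       1,342.5793
  5        87.50        62.8254       314.1271       1,884.7627
  6        87.50        58.7978       352.7867       2,469.5066
  7     5,087.50     3,199.5046    22,396.5321     179,172.2567
  Σ                  3,618.5152    23,782.3153     186,353.4575
P = 3,618.5152.
Convexity = Σ t(t+1)·PV / [P·(1+y)²] = 186,353.4575 / (3,618.5152 × 1.141692) = 45.10846.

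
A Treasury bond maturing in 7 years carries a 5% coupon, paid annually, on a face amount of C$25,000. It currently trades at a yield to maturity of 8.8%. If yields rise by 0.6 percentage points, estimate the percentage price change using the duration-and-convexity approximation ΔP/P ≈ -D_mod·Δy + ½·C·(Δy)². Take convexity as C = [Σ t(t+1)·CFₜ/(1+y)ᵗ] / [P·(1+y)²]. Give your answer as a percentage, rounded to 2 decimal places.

-3.21%

With y = 0.088:
  t   CF        PV=CF/(1+0.088)^t    t·PV        t(t+1)·PV
  1     1,250.00     1,148.8971     1,148.8971       2,297.7941
  2     1,250.00     1,055.9716     2,111.9431       6,335.8294
  3     1,250.00       970.5621     2,911.6863      11,646.7452
  4     1,250.00       892.0608     3,568.2430      17,841.2150
  5     1,250.00       819.9088     4,099.5439      24,597.2633
  6     1,250.00       753.5926     4,521.5558      31,650.8903
  7    26,250.00    14,545.4459   101,818.1215     814,544.9720
  Σ                 20,186.4388   120,179.9906     908,914.7093
P = 20,186.4388; D_Mac = 5.95350 yrs; D_mod = 5.47197 yrs; C = 38.03695.
Duration effect: -5.47197 × (+0.006) = -0.032832
Convexity effect: 0.5 × 38.03695 × (0.006)² = +0.0006847
ΔP/P ≈ -0.032832 + 0.0006847 = -0.032147 = -3.2147%.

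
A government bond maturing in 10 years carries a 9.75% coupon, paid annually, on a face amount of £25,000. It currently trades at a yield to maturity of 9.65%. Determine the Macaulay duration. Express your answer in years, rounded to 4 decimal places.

Periodic yield y = 0.0965. Discount each cash flow and weight by its year:
  t   CF        PV=CF/(1+0.0965)^t    t·PV
  1     2,437.50     2,222.9822     2,222.9822
  2     2,437.50     2,027.3436     4,054.6871
  3     2,437.50     1,848.9225     5,546.7676
  4     2,437.50     1,686.2039     6,744.8155
  5     2,437.50     1,537.8056     7,689.0281
  6     2,437.50     1,402.4675     8,414.8050
  7     2,437.50     1,279.0401     8,953.2809
  8     2,437.50     1,166.4753     9,331.8022
  9     2,437.50     1,063.8169     9,574.3524
  10   27,437.50    10,920.8936   109,208.9364
  Σ                 25,155.9513   171,741.4575
Price P = Σ PV = 25,155.9513.
Macaulay duration = Σ(t·PV) / P = 171,741.4575 / 25,155.9513 = 6.82707 years.

6.8271 years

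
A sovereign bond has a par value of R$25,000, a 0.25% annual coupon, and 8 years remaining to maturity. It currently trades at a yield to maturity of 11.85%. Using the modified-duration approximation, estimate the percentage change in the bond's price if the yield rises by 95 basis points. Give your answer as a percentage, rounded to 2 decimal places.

-6.69%

Periodic yield y = 0.1185. Modified duration first:
  t   CF        PV=CF/(1+0.1185)^t    t·PV
  1        62.50        55.8784        55.8784
  2        62.50        49.9583        99.9167
  3        62.50        44.6655       133.9965
  4        62.50        39.9334       159.7335
  5        62.50        35.7026       178.5131
  6        62.50        31.9201       191.5205
  7        62.50        28.5383       199.7681
  8    25,062.50    10,231.4334    81,851.4674
  Σ                 10,518.0300    82,870.7942
P = 10,518.0300; D_Mac = 7.87893 yrs; D_mod = 7.87893/(1+0.1185) = 7.04419 yrs.
ΔP/P ≈ -D_mod · Δy = -7.04419 × (+0.0095) = -0.066920 = -6.6920%.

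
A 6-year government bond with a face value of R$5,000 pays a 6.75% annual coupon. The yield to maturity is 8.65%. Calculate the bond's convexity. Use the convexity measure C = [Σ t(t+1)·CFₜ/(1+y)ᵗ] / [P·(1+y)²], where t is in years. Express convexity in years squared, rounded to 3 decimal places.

28.420

With y = 0.0865:
  t   CF        PV=CF/(1+0.0865)^t    t·PV        t(t+1)·PV
  1       337.50       310.6305       310.6305         621.2609
  2       337.50       285.9001       571.8002       1,715.4006
  3       337.50       263.1386       789.4158       3,157.6634
  4       337.50       242.1892       968.7570       4,843.7849
  5       337.50       222.9077     1,114.5386       6,687.2318
  6     5,337.50     3,244.5876    19,467.5256     136,272.6792
  Σ                  4,569.3538    23,222.6677     153,298.0209
P = 4,569.3538.
Convexity = Σ t(t+1)·PV / [P·(1+y)²] = 153,298.0209 / (4,569.3538 × 1.180482) = 28.41988.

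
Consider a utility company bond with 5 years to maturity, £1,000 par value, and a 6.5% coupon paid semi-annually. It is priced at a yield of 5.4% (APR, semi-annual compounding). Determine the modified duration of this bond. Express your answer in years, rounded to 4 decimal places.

Periodic yield y = 0.027. First find Macaulay duration:
  t   CF        PV=CF/(1+0.027)^t    t·PV
  1        32.50        31.6456        31.6456
  2        32.50        30.8136        61.6272
  3        32.50        30.0035        90.0105
  4        32.50        29.2147       116.8588
  5        32.50        28.4467       142.2333
  6        32.50        27.6988       166.1927
  7        32.50        26.9706       188.7940
  8        32.50        26.2615       210.0921
  9        32.50        25.5711       230.1399
  10    1,032.50       791.0166     7,910.1665
  Σ                  1,047.6427     9,147.7606
P = 1,047.6427; Macaulay duration = 9,147.7606 / 1,047.6427 = 8.73176 half-year periods = 4.36588 years.
Modified duration = D_Mac / (1 + y) = 4.36588 / 1.027 = 4.25110 years.

4.2511 years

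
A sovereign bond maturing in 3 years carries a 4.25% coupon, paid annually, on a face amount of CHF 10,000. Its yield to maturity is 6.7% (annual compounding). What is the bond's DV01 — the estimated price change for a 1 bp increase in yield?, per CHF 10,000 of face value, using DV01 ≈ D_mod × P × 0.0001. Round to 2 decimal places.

Periodic yield y = 0.067.
  t   CF        PV=CF/(1+0.067)^t    t·PV
  1       425.00       398.3130       398.3130
  2       425.00       373.3018       746.6036
  3    10,425.00     8,581.8873    25,745.6618
  Σ                  9,353.5021    26,890.5784
P = 9,353.5021; D_Mac = 2.87492 yrs; D_mod = 2.69440 yrs.
DV01 ≈ 2.69440 × 9,353.5021 × 0.0001 = 2.520204.

CHF 2.52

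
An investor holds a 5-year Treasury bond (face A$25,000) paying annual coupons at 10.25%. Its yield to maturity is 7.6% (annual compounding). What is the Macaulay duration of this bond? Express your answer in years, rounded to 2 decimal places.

Periodic yield y = 0.076. Discount each cash flow and weight by its year:
  t   CF        PV=CF/(1+0.076)^t    t·PV
  1     2,562.50     2,381.5056     2,381.5056
  2     2,562.50     2,213.2951     4,426.5903
  3     2,562.50     2,056.9657     6,170.8972
  4     2,562.50     1,911.6782     7,646.7128
  5    27,562.50    19,109.8488    95,549.2438
  Σ                 27,673.2934   116,174.9498
Price P = Σ PV = 27,673.2934.
Macaulay duration = Σ(t·PV) / P = 116,174.9498 / 27,673.2934 = 4.19809 years.

4.20 years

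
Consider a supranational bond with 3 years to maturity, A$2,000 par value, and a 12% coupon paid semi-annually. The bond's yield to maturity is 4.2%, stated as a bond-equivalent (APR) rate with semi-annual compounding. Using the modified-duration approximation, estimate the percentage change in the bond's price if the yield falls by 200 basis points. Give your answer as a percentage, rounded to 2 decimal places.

Periodic yield y = 0.021. Modified duration first:
  t   CF        PV=CF/(1+0.021)^t    t·PV
  1       120.00       117.5318       117.5318
  2       120.00       115.1144       230.2289
  3       120.00       112.7467       338.2402
  4       120.00       110.4278       441.7111
  5       120.00       108.1565       540.7824
  6     2,120.00     1,871.4637    11,228.7822
  Σ                  2,435.4410    12,897.2766
P = 2,435.4410; D_Mac = 5.29566 half-year periods = 2.64783 yrs; D_mod = 2.64783/(1+0.021) = 2.59337 yrs.
ΔP/P ≈ -D_mod · Δy = -2.59337 × (-0.02) = +0.051867 = +5.1867%.

+5.19%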